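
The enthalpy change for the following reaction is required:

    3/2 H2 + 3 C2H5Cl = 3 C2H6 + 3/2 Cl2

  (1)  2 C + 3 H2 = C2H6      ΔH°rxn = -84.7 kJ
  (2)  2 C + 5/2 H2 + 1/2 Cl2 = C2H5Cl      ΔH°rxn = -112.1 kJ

ΔH°rxn = 82.2 kJ

(1) × 3: (3)·(-84.7) = -254.1 kJ
(2) reversed and × 3: (-3)·(-112.1) = +336.3 kJ
Since enthalpy is a state function, ΔH°rxn = (-254.1) + (+336.3) = 82.2 kJ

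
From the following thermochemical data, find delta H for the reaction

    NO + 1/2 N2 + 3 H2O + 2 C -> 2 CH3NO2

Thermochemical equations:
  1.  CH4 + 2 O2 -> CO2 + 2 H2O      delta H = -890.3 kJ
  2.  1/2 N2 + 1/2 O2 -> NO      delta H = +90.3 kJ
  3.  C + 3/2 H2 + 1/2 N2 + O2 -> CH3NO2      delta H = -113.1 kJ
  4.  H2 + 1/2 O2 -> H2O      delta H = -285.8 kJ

eq. 1: not needed (CO2 appears nowhere else).
eq. 2 reversed (reverse to put NO on the reactant side): -90.3 kJ
eq. 3 × 2 (×2 to match 2 CH3NO2 in the target): (2)·(-113.1) = -226.2 kJ
eq. 4 reversed and × 3: (-3)·(-285.8) = +857.4 kJ
Summing the manipulated equations, delta H = (-90.3) + (-226.2) + (+857.4) = 540.9 kJ

delta H = 540.9 kJ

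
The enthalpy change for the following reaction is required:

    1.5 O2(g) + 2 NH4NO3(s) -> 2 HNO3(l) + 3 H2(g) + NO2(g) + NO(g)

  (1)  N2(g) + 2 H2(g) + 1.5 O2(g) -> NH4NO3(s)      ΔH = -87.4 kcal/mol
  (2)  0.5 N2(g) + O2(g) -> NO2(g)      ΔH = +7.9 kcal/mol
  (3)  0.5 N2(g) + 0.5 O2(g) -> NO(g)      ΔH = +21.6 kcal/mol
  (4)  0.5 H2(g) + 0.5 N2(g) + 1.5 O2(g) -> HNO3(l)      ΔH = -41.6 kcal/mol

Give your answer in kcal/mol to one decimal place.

(1) reversed and × 2: (-2)·(-87.4) = +174.8 kcal/mol
(2) as written: +7.9 kcal/mol
(3) as written: +21.6 kcal/mol
(4) × 2: (2)·(-41.6) = -83.2 kcal/mol
ΔH = (-2)·(-87.4) + (1)·(+7.9) + (1)·(+21.6) + (2)·(-41.6) = 121.1 kcal/mol

ΔH = 121.1 kcal/mol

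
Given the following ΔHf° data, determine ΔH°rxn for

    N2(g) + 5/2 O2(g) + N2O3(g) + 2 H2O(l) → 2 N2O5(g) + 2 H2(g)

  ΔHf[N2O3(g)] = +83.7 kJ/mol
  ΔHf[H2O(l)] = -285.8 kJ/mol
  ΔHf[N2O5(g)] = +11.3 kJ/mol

ΔH°rxn = 510.5 kJ/mol

ΔH°rxn = Σ nΔHf°(products) − Σ nΔHf°(reactants).
Products: 2·(+11.3) + 2·(+0.0) = +22.6
Reactants: 1·(+0.0) + 5/2·(+0.0) + 1·(+83.7) + 2·(-285.8) = -487.9
ΔH°rxn = (+22.6) − (-487.9) = 510.5 kJ/mol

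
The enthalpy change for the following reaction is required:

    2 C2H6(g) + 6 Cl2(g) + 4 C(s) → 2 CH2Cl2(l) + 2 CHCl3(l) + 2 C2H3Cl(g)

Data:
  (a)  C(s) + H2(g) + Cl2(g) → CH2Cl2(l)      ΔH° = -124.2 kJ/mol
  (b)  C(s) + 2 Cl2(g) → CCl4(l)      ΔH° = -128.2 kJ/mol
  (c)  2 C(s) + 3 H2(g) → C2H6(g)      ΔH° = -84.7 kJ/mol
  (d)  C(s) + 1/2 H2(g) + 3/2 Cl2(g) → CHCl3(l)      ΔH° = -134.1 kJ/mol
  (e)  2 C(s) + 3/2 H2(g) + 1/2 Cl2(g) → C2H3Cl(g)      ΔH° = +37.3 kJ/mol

(a) × 2 (scale by 2 for the 2 CH2Cl2(l)): (2)·(-124.2) = -248.4 kJ/mol
(b): not needed (CCl4(l) appears nowhere else).
(c) reversed and × 2 (C2H6(g) must end up as a reactant; scale by 2 for the 2 C2H6(g)): (-2)·(-84.7) = +169.4 kJ/mol
(d) × 2 (×2 to match 2 CHCl3(l) in the target): (2)·(-134.1) = -268.2 kJ/mol
(e) × 2 (×2 to match 2 C2H3Cl(g) in the target): (2)·(+37.3) = +74.6 kJ/mol
Since enthalpy is a state function, ΔH° = (-248.4) + (+169.4) + (-268.2) + (+74.6) = -272.6 kJ/mol

ΔH° = -272.6 kJ/mol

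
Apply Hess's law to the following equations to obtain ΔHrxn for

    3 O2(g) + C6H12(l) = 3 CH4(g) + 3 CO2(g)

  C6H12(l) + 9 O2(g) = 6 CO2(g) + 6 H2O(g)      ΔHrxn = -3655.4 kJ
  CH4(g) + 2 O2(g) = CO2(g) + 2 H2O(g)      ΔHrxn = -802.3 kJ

equation 1 as written (C6H12(l) already on the reactant side): -3655.4 kJ
equation 2 reversed and × 3 (CH4(g) must end up as a product; scale by 3 for the 3 CH4(g)): (-3)·(-802.3) = +2406.9 kJ
ΔHrxn = (-3655.4) + (+2406.9) = -1248.5 kJ

ΔHrxn = -1248.5 kJ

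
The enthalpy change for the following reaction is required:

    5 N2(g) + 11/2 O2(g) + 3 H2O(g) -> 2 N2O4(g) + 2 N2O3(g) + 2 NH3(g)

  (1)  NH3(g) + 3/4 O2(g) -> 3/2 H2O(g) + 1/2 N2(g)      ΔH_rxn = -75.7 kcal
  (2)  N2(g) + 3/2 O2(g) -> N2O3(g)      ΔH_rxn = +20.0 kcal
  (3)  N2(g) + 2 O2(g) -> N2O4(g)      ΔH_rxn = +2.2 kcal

ΔH_rxn = 195.8 kcal

(1) reversed and × 2: (-2)·(-75.7) = +151.4 kcal
(2) × 2: (2)·(+20.0) = +40.0 kcal
(3) × 2: (2)·(+2.2) = +4.4 kcal
Since enthalpy is a state function, ΔH_rxn = (-2)·(-75.7) + (2)·(+20.0) + (2)·(+2.2) = 195.8 kcal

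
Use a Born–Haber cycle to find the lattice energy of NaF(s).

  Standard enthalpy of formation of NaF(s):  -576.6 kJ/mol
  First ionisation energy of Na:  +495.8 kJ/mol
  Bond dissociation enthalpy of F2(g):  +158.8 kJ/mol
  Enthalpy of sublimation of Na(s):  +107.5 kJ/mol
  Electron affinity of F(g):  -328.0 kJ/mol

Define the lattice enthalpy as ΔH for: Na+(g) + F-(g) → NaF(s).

ΔHf° = 1·ΔHsub + 1·(ΣIE) + 1/2·D(F2) + 1·EA + U
-576.6 = 1·(+107.5) + 1·(+495.8) + 1/2·(+158.8) + 1·(-328.0) + U
U = -576.6 − (+354.7) = -931.3 kJ/mol

U = -931.3 kJ/mol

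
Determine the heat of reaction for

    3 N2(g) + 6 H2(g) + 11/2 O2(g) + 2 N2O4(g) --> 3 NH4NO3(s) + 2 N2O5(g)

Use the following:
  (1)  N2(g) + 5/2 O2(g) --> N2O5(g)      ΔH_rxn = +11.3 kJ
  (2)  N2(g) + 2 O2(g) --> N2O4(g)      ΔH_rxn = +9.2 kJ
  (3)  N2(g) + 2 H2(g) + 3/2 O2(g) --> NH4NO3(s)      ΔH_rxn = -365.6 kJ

ΔH_rxn = -1092.6 kJ

(1) × 2 (×2 to match 2 N2O5(g) in the target): (2)·(+11.3) = +22.6 kJ
(2) reversed and × 2 (reverse to put N2O4(g) on the reactant side; ×2 to match 2 N2O4(g) in the target): (-2)·(+9.2) = -18.4 kJ
(3) × 3 (scale by 3 for the 3 NH4NO3(s)): (3)·(-365.6) = -1096.8 kJ
ΔH_rxn = (+22.6) + (-18.4) + (-1096.8) = -1092.6 kJ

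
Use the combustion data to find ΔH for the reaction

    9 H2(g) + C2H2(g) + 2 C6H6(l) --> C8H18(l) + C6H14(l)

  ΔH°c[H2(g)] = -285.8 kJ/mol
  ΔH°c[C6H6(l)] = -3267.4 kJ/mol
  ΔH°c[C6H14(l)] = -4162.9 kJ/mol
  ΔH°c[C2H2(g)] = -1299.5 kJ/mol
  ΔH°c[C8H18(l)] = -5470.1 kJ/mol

ΔH = -773.5 kJ/mol

With combustion enthalpies, reactants minus products:
= [9·(-285.8) + 1·(-1299.5) + 2·(-3267.4)] − [1·(-5470.1) + 1·(-4162.9)]
= -773.5 kJ/mol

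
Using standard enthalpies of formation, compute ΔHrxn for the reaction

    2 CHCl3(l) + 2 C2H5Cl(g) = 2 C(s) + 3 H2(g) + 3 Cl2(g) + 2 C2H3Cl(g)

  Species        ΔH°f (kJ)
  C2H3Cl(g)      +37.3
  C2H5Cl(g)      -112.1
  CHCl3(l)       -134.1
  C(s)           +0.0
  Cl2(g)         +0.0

Products: 2·(+0.0) + 3·(+0.0) + 3·(+0.0) + 2·(+37.3) = +74.6
Reactants: 2·(-134.1) + 2·(-112.1) = -492.4
ΔHrxn = (+74.6) − (-492.4) = 567.0 kJ

ΔHrxn = 567.0 kJ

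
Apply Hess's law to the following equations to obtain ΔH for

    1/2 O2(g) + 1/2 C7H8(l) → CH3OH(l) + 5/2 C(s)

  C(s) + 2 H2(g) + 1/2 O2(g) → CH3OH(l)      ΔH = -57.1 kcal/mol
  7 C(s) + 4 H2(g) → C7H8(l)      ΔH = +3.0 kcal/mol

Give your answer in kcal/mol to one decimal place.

ΔH = -58.6 kcal/mol

equation 1 as written (CH3OH(l) already on the product side): -57.1 kcal/mol
equation 2 reversed and × 1/2 (reverse to put C7H8(l) on the reactant side; scale by 1/2 for the 1/2 C7H8(l)): (-1/2)·(+3.0) = -1.5 kcal/mol
ΔH = (-57.1) + (-1.5) = -58.6 kcal/mol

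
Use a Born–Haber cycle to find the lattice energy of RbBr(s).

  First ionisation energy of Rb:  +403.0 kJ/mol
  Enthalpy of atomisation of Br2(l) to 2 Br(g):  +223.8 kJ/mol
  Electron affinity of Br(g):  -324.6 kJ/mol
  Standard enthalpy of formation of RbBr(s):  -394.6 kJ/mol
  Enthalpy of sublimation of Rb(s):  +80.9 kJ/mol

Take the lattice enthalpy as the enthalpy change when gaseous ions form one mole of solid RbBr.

U = -665.8 kJ/mol

ΔHf° = 1·ΔHsub + 1·(ΣIE) + 1/2·D(Br2) + 1·EA + U
-394.6 = 1·(+80.9) + 1·(+403.0) + 1/2·(+223.8) + 1·(-324.6) + U
U = -394.6 − (+271.2) = -665.8 kJ/mol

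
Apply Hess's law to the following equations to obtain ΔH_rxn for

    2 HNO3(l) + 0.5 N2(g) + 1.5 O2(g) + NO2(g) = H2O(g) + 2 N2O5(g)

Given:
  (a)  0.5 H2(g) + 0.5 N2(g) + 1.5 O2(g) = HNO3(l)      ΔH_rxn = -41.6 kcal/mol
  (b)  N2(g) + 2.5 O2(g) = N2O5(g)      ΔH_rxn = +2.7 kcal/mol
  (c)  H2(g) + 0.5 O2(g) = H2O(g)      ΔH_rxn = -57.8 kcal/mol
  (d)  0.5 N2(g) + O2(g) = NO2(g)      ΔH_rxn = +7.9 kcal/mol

ΔH_rxn = 22.9 kcal/mol

(a) reversed and × 2 (HNO3(l) must end up as a reactant; scale by 2 for the 2 HNO3(l)): (-2)·(-41.6) = +83.2 kcal/mol
(b) × 2 (scale by 2 for the 2 N2O5(g)): (2)·(+2.7) = +5.4 kcal/mol
(c) as written (H2O(g) already on the product side): -57.8 kcal/mol
(d) reversed (reverse to put NO2(g) on the reactant side): -7.9 kcal/mol
Summing the manipulated equations, ΔH_rxn = (+83.2) + (+5.4) + (-57.8) + (-7.9) = 22.9 kcal/mol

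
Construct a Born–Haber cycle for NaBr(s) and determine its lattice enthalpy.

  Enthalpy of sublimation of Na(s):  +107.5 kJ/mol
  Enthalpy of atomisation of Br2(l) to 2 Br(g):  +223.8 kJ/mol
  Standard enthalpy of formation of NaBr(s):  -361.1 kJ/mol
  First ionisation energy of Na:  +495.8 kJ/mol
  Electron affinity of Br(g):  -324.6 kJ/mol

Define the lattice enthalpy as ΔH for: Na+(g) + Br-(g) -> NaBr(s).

U = -751.7 kJ/mol

ΔHf° = 1·ΔHsub + 1·(ΣIE) + 1/2·D(Br2) + 1·EA + U
-361.1 = 1·(+107.5) + 1·(+495.8) + 1/2·(+223.8) + 1·(-324.6) + U
U = -361.1 − (+390.6) = -751.7 kJ/mol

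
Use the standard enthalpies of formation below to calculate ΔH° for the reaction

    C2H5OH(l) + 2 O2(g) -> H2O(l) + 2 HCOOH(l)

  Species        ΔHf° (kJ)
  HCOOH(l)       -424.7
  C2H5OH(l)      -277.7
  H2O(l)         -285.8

ΔH°rxn = Σ nΔHf°(products) − Σ nΔHf°(reactants).
Products: 1·(-285.8) + 2·(-424.7) = -1135.2
Reactants: 1·(-277.7) + 2·(+0.0) = -277.7
ΔH° = (-1135.2) − (-277.7) = -857.5 kJ

ΔH° = -857.5 kJ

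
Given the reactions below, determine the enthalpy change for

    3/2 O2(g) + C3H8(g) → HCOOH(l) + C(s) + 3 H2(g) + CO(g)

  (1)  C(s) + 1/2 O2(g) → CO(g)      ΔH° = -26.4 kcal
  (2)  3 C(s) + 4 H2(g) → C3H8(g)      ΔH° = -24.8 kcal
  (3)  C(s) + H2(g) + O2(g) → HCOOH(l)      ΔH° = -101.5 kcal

ΔH° = -103.1 kcal

(1) as written (CO(g) already on the product side): -26.4 kcal
(2) reversed (C3H8(g) must end up as a reactant): +24.8 kcal
(3) as written (HCOOH(l) already on the product side): -101.5 kcal
Combining the equations, ΔH° = (-26.4) + (+24.8) + (-101.5) = -103.1 kcal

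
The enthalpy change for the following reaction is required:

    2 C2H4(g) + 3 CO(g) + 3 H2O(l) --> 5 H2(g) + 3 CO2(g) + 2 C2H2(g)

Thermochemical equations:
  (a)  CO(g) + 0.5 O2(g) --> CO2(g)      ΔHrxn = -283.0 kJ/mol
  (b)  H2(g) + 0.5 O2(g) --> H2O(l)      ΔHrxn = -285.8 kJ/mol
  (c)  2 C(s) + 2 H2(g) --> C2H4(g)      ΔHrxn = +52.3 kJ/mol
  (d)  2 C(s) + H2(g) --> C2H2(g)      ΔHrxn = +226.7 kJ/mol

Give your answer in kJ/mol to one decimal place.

(a) × 3: (3)·(-283.0) = -849.0 kJ/mol
(b) reversed and × 3: (-3)·(-285.8) = +857.4 kJ/mol
(c) reversed and × 2: (-2)·(+52.3) = -104.6 kJ/mol
(d) × 2: (2)·(+226.7) = +453.4 kJ/mol
Summing the manipulated equations, ΔHrxn = (-849.0) + (+857.4) + (-104.6) + (+453.4) = 357.2 kJ/mol

ΔHrxn = 357.2 kJ/mol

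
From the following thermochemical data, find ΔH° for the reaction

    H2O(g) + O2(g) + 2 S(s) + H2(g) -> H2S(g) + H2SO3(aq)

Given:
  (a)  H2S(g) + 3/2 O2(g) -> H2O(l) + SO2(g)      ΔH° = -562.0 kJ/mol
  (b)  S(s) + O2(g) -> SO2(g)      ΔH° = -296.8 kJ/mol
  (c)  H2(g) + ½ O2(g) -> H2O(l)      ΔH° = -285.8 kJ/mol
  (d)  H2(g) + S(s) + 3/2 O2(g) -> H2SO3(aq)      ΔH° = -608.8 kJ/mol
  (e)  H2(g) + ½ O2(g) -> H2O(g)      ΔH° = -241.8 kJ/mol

(a) reversed: +562.0 kJ/mol
(b) as written: -296.8 kJ/mol
(c) as written: -285.8 kJ/mol
(d) as written: -608.8 kJ/mol
(e) reversed: +241.8 kJ/mol
Combining the equations, ΔH° = (-1)·(-562.0) + (1)·(-296.8) + (1)·(-285.8) + (1)·(-608.8) + (-1)·(-241.8) = -387.6 kJ/mol

ΔH° = -387.6 kJ/mol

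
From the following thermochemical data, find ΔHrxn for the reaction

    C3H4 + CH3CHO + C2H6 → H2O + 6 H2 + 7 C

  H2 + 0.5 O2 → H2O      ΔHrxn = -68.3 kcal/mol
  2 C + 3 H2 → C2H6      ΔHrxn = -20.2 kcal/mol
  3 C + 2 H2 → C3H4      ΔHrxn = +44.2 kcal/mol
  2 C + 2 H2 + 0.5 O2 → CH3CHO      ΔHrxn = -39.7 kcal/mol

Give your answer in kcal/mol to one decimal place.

equation 1 as written: -68.3 kcal/mol
equation 2 reversed: +20.2 kcal/mol
equation 3 reversed: -44.2 kcal/mol
equation 4 reversed: +39.7 kcal/mol
Since enthalpy is a state function, ΔHrxn = (1)·(-68.3) + (-1)·(-20.2) + (-1)·(+44.2) + (-1)·(-39.7) = -52.6 kcal/mol

ΔHrxn = -52.6 kcal/mol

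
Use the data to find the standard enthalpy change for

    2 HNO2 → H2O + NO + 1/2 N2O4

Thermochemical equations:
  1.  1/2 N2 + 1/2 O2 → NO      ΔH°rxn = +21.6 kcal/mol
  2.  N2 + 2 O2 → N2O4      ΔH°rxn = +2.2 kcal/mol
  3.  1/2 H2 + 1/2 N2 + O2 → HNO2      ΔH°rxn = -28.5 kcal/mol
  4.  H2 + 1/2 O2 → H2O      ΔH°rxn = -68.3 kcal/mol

ΔH°rxn = 11.4 kcal/mol

eq. 1 as written (NO already on the product side): +21.6 kcal/mol
eq. 2 × 1/2 (×1/2 to match 1/2 N2O4 in the target): (1/2)·(+2.2) = +1.1 kcal/mol
eq. 3 reversed and × 2 (reverse to put HNO2 on the reactant side; scale by 2 for the 2 HNO2): (-2)·(-28.5) = +57.0 kcal/mol
eq. 4 as written (H2O already on the product side): -68.3 kcal/mol
ΔH°rxn = (+21.6) + (+1.1) + (+57.0) + (-68.3) = 11.4 kcal/mol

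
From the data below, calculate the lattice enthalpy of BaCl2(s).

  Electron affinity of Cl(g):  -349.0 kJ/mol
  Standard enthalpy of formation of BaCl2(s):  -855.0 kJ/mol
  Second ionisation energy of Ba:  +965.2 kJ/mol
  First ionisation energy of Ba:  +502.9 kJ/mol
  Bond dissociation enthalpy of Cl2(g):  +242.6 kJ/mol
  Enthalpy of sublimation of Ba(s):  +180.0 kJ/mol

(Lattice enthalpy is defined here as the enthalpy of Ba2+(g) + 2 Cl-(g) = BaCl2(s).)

ΔHf° = 1·ΔHsub + 1·(ΣIE) + 1·D(Cl2) + 2·EA + U
-855.0 = 1·(+180.0) + 1·(+1468.1) + 1·(+242.6) + 2·(-349.0) + U
U = -855.0 − (+1192.7) = -2047.7 kJ/mol

U = -2047.7 kJ/mol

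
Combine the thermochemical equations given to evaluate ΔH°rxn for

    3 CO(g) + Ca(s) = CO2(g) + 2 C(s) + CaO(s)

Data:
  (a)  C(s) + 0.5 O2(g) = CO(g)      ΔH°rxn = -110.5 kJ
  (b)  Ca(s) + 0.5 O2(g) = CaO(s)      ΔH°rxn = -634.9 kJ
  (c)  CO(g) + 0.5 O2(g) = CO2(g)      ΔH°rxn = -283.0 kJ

(a) reversed and × 2 (reverse to put C(s) on the product side; scale by 2 for the 2 C(s)): (-2)·(-110.5) = +221.0 kJ
(b) as written (CaO(s) already on the product side): -634.9 kJ
(c) as written (CO2(g) already on the product side): -283.0 kJ
ΔH°rxn = (+221.0) + (-634.9) + (-283.0) = -696.9 kJ

ΔH°rxn = -696.9 kJ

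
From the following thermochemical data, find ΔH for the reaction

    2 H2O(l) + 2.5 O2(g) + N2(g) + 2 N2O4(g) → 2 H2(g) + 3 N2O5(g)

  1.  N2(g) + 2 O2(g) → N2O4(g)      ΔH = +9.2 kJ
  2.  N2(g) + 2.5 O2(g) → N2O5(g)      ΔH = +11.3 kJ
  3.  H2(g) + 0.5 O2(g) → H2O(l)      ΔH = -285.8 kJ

ΔH = 587.1 kJ

eq. 1 reversed and × 2 (N2O4(g) must end up as a reactant; ×2 to match 2 N2O4(g) in the target): (-2)·(+9.2) = -18.4 kJ
eq. 2 × 3 (×3 to match 3 N2O5(g) in the target): (3)·(+11.3) = +33.9 kJ
eq. 3 reversed and × 2 (reverse to put H2O(l) on the reactant side; ×2 to match 2 H2O(l) in the target): (-2)·(-285.8) = +571.6 kJ
Since enthalpy is a state function, ΔH = (-18.4) + (+33.9) + (+571.6) = 587.1 kJ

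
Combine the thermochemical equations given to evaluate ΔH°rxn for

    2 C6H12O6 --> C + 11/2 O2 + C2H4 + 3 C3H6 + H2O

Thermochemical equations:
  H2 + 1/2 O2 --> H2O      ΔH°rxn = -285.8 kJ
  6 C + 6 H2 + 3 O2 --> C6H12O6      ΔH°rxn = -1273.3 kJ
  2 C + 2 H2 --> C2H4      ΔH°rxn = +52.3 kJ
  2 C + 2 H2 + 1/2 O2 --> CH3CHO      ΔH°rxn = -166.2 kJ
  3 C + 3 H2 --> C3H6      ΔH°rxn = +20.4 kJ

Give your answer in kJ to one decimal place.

ΔH°rxn = 2374.3 kJ

equation 1 as written: -285.8 kJ
equation 2 reversed and × 2: (-2)·(-1273.3) = +2546.6 kJ
equation 3 as written: +52.3 kJ
equation 4: not needed.
equation 5 × 3: (3)·(+20.4) = +61.2 kJ
Since enthalpy is a state function, ΔH°rxn = (1)·(-285.8) + (-2)·(-1273.3) + (1)·(+52.3) + (3)·(+20.4) = 2374.3 kJ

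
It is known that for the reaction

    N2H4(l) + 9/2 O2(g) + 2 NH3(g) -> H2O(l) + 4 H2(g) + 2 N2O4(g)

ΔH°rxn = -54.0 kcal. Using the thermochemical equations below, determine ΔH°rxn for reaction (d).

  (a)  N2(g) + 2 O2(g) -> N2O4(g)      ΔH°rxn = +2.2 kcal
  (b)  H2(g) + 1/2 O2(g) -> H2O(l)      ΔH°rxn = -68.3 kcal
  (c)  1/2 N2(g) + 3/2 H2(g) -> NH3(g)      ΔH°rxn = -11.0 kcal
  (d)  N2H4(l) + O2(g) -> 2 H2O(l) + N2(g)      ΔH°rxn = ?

ΔH°rxn = -148.7 kcal

(a) × 2: (2)·(+2.2) = +4.4 kcal
(b) reversed: +68.3 kcal
(c) reversed and × 2: (-2)·(-11.0) = +22.0 kcal
(d) as written: contributes x
-54.0 = (+4.4) + (+68.3) + (+22.0) + x
x = (-54.0 − (+94.7)) / (1) = -148.7 kcal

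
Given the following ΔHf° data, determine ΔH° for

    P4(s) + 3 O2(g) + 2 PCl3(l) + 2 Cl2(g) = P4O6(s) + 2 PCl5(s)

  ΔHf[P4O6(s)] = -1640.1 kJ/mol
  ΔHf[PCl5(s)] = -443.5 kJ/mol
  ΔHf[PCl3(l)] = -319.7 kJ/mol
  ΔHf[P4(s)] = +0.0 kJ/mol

Products: 1·(-1640.1) + 2·(-443.5) = -2527.1
Reactants: 1·(+0.0) + 3·(+0.0) + 2·(-319.7) + 2·(+0.0) = -639.4
ΔH° = (-2527.1) − (-639.4) = -1887.7 kJ/mol

ΔH° = -1887.7 kJ/mol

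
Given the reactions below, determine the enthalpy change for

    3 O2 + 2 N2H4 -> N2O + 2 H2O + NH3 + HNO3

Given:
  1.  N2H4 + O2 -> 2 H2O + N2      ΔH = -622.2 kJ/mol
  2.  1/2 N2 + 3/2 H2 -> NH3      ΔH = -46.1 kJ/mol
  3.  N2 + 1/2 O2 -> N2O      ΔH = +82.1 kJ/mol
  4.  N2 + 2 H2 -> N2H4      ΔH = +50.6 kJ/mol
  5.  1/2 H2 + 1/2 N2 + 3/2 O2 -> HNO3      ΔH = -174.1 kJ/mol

eq. 1 as written: -622.2 kJ/mol
eq. 2 as written: -46.1 kJ/mol
eq. 3 as written: +82.1 kJ/mol
eq. 4 reversed: -50.6 kJ/mol
eq. 5 as written: -174.1 kJ/mol
Since enthalpy is a state function, ΔH = (-622.2) + (-46.1) + (+82.1) + (-50.6) + (-174.1) = -810.9 kJ/mol

ΔH = -810.9 kJ/mol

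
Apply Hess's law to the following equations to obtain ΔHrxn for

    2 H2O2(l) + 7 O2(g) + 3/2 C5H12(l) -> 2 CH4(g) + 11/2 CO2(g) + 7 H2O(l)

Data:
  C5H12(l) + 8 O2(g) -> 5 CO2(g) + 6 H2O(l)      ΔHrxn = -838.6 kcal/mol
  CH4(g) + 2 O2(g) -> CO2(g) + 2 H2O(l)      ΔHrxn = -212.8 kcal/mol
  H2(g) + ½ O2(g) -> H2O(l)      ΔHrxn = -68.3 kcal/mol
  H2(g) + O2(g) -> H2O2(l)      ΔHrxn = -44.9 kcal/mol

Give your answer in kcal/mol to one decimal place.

ΔHrxn = -879.1 kcal/mol

equation 1 × 3/2: (3/2)·(-838.6) = -1257.9 kcal/mol
equation 2 reversed and × 2: (-2)·(-212.8) = +425.6 kcal/mol
equation 3 × 2: (2)·(-68.3) = -136.6 kcal/mol
equation 4 reversed and × 2: (-2)·(-44.9) = +89.8 kcal/mol
ΔHrxn = (3/2)·(-838.6) + (-2)·(-212.8) + (2)·(-68.3) + (-2)·(-44.9) = -879.1 kcal/mol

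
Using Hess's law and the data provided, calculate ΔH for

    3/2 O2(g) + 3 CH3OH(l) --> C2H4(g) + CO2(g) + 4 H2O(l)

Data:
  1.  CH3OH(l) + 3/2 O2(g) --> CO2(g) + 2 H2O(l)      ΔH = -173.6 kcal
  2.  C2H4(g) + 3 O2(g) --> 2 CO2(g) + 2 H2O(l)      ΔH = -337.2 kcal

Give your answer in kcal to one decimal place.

ΔH = -183.6 kcal

eq. 1 × 3: (3)·(-173.6) = -520.8 kcal
eq. 2 reversed: +337.2 kcal
Combining the equations, ΔH = (3)·(-173.6) + (-1)·(-337.2) = -183.6 kcal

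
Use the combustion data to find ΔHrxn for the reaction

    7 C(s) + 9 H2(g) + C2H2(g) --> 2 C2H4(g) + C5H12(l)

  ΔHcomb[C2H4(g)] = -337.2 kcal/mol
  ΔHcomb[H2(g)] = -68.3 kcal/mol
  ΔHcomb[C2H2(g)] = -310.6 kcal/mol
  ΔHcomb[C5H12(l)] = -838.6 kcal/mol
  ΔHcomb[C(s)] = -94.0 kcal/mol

ΔHrxn = -70.3 kcal/mol

With combustion enthalpies, reactants minus products:
= [7·(-94.0) + 9·(-68.3) + 1·(-310.6)] − [2·(-337.2) + 1·(-838.6)]
= -70.3 kcal/mol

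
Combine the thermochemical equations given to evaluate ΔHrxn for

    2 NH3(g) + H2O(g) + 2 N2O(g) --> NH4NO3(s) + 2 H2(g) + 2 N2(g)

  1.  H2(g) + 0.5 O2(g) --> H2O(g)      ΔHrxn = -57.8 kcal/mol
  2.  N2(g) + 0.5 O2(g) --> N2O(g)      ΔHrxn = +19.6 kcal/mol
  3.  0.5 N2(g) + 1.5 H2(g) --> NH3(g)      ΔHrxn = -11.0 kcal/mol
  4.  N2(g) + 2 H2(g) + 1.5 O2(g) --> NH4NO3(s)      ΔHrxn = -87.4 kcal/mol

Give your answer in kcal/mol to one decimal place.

eq. 1 reversed (H2O(g) must end up as a reactant): +57.8 kcal/mol
eq. 2 reversed and × 2 (reverse to put N2O(g) on the reactant side; scale by 2 for the 2 N2O(g)): (-2)·(+19.6) = -39.2 kcal/mol
eq. 3 reversed and × 2 (NH3(g) must end up as a reactant; scale by 2 for the 2 NH3(g)): (-2)·(-11.0) = +22.0 kcal/mol
eq. 4 as written (NH4NO3(s) already on the product side): -87.4 kcal/mol
By Hess's law, ΔHrxn = (+57.8) + (-39.2) + (+22.0) + (-87.4) = -46.8 kcal/mol

ΔHrxn = -46.8 kcal/mol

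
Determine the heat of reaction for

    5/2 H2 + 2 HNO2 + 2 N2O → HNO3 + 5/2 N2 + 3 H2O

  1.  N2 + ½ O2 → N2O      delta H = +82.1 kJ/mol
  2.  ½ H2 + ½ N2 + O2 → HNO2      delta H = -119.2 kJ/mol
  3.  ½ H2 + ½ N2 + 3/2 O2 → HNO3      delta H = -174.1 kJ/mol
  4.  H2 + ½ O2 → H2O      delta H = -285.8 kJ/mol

eq. 1 reversed and × 2: (-2)·(+82.1) = -164.2 kJ/mol
eq. 2 reversed and × 2: (-2)·(-119.2) = +238.4 kJ/mol
eq. 3 as written: -174.1 kJ/mol
eq. 4 × 3: (3)·(-285.8) = -857.4 kJ/mol
By Hess's law, delta H = (-2)·(+82.1) + (-2)·(-119.2) + (1)·(-174.1) + (3)·(-285.8) = -957.3 kJ/mol

delta H = -957.3 kJ/mol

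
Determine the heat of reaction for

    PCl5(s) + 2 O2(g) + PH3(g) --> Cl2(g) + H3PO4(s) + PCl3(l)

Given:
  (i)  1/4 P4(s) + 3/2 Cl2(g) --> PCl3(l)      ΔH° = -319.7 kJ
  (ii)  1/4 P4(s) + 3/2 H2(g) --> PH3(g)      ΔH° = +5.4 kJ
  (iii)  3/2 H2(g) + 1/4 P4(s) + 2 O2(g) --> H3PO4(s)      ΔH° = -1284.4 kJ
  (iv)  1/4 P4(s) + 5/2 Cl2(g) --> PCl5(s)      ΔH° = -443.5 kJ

(i) as written (PCl3(l) already on the product side): -319.7 kJ
(ii) reversed (PH3(g) must end up as a reactant): -5.4 kJ
(iii) as written (H3PO4(s) already on the product side): -1284.4 kJ
(iv) reversed (reverse to put PCl5(s) on the reactant side): +443.5 kJ
By Hess's law, ΔH° = (-319.7) + (-5.4) + (-1284.4) + (+443.5) = -1166.0 kJ

ΔH° = -1166.0 kJ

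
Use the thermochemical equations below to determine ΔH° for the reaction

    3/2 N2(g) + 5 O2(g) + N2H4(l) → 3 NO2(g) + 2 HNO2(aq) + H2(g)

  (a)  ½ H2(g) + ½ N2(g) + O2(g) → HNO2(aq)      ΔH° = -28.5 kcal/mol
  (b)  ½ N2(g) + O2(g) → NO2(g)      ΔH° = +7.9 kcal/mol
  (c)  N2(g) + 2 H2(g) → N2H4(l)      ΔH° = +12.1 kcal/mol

ΔH° = -45.4 kcal/mol

(a) × 2 (×2 to match 2 HNO2(aq) in the target): (2)·(-28.5) = -57.0 kcal/mol
(b) × 3 (×3 to match 3 NO2(g) in the target): (3)·(+7.9) = +23.7 kcal/mol
(c) reversed (reverse to put N2H4(l) on the reactant side): -12.1 kcal/mol
ΔH° = (-57.0) + (+23.7) + (-12.1) = -45.4 kcal/mol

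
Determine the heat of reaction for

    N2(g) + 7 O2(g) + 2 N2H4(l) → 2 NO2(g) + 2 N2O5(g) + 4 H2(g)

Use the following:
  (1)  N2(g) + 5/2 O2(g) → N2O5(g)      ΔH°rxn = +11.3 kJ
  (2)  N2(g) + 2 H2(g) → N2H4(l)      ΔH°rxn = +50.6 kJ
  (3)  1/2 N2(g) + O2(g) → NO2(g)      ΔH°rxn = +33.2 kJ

(1) × 2: (2)·(+11.3) = +22.6 kJ
(2) reversed and × 2: (-2)·(+50.6) = -101.2 kJ
(3) × 2: (2)·(+33.2) = +66.4 kJ
Summing the manipulated equations, ΔH°rxn = (2)·(+11.3) + (-2)·(+50.6) + (2)·(+33.2) = -12.2 kJ

ΔH°rxn = -12.2 kJ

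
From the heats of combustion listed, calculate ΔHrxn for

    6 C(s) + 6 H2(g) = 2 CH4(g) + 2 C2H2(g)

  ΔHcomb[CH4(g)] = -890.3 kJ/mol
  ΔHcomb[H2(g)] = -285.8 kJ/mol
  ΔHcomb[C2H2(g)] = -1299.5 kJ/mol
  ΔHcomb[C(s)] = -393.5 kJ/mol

ΔHrxn = 303.8 kJ/mol

Using ΔH = Σ nΔHc°(reactants) − Σ nΔHc°(products):
= [6·(-393.5) + 6·(-285.8)] − [2·(-890.3) + 2·(-1299.5)]
= 303.8 kJ/mol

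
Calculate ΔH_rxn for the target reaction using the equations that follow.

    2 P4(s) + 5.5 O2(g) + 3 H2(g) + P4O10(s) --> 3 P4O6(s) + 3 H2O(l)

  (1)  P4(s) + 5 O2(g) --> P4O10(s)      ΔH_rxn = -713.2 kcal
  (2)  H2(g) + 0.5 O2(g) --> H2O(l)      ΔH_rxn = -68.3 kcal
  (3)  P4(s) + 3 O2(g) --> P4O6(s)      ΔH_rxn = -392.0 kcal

ΔH_rxn = -667.7 kcal

(1) reversed (reverse to put P4O10(s) on the reactant side): +713.2 kcal
(2) × 3 (×3 to match 3 H2O(l) in the target): (3)·(-68.3) = -204.9 kcal
(3) × 3 (×3 to match 3 P4O6(s) in the target): (3)·(-392.0) = -1176.0 kcal
ΔH_rxn = (+713.2) + (-204.9) + (-1176.0) = -667.7 kcal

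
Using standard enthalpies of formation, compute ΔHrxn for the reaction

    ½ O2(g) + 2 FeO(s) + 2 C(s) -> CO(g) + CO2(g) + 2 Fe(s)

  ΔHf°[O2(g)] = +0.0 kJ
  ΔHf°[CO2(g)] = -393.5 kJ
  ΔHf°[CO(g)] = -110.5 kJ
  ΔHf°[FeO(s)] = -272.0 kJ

Products: 1·(-110.5) + 1·(-393.5) + 2·(+0.0) = -504.0
Reactants: 1/2·(+0.0) + 2·(-272.0) + 2·(+0.0) = -544.0
ΔHrxn = (-504.0) − (-544.0) = 40.0 kJ

ΔHrxn = 40.0 kJ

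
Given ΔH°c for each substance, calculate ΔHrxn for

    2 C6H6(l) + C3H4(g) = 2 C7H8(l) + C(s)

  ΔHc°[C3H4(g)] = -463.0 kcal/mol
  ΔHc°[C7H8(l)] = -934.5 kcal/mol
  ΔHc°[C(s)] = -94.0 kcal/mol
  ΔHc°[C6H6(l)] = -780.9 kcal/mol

ΔHrxn = -61.8 kcal/mol

Using ΔH = Σ nΔHc°(reactants) − Σ nΔHc°(products):
= [2·(-780.9) + 1·(-463.0)] − [2·(-934.5) + 1·(-94.0)]
= -61.8 kcal/mol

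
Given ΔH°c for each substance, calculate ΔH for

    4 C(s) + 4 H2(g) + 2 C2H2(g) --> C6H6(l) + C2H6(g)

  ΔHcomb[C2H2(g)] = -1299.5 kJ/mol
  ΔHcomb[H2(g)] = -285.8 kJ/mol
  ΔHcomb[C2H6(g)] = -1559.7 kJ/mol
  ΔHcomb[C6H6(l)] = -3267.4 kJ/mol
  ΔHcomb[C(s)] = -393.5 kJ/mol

With combustion enthalpies, reactants minus products:
= [4·(-393.5) + 4·(-285.8) + 2·(-1299.5)] − [1·(-3267.4) + 1·(-1559.7)]
= -489.1 kJ/mol

ΔH = -489.1 kJ/mol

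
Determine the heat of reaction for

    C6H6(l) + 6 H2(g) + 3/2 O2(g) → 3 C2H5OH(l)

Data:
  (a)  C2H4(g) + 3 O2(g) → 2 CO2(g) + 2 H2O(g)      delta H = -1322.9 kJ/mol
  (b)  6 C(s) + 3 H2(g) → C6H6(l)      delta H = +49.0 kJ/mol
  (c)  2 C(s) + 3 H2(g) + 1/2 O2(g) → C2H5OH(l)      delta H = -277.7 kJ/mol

delta H = -882.1 kJ/mol

(a): not needed (CO2(g) appears nowhere else).
(b) reversed (reverse to put C6H6(l) on the reactant side): -49.0 kJ/mol
(c) × 3 (scale by 3 for the 3 C2H5OH(l)): (3)·(-277.7) = -833.1 kJ/mol
Summing the manipulated equations, delta H = (-49.0) + (-833.1) = -882.1 kJ/mol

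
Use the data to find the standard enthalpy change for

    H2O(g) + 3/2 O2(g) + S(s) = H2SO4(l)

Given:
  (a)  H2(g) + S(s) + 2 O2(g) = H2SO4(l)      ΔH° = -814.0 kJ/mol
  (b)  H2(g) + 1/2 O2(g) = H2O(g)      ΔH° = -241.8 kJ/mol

ΔH° = -572.2 kJ/mol

(a) as written (H2SO4(l) already on the product side): -814.0 kJ/mol
(b) reversed (H2O(g) must end up as a reactant): +241.8 kJ/mol
ΔH° = (1)·(-814.0) + (-1)·(-241.8) = -572.2 kJ/mol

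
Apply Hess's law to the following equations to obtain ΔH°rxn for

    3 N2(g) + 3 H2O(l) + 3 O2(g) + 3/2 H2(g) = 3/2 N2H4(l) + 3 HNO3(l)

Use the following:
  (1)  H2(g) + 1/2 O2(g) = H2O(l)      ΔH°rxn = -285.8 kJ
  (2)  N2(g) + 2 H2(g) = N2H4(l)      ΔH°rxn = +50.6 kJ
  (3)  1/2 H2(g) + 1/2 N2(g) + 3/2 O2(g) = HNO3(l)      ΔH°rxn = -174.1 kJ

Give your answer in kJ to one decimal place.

ΔH°rxn = 411.0 kJ

(1) reversed and × 3: (-3)·(-285.8) = +857.4 kJ
(2) × 3/2: (3/2)·(+50.6) = +75.9 kJ
(3) × 3: (3)·(-174.1) = -522.3 kJ
By Hess's law, ΔH°rxn = (+857.4) + (+75.9) + (-522.3) = 411.0 kJ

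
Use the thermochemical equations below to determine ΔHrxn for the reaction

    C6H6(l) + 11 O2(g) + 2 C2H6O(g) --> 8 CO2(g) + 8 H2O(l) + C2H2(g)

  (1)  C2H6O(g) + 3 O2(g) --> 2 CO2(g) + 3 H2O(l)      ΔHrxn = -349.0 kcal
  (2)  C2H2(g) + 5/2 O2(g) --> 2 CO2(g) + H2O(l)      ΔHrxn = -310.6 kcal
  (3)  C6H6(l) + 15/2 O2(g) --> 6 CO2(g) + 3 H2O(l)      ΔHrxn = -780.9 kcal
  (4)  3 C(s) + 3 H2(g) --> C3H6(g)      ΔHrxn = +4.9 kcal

ΔHrxn = -1168.3 kcal

(1) × 2: (2)·(-349.0) = -698.0 kcal
(2) reversed: +310.6 kcal
(3) as written: -780.9 kcal
(4): not needed.
ΔHrxn = (2)·(-349.0) + (-1)·(-310.6) + (1)·(-780.9) = -1168.3 kcal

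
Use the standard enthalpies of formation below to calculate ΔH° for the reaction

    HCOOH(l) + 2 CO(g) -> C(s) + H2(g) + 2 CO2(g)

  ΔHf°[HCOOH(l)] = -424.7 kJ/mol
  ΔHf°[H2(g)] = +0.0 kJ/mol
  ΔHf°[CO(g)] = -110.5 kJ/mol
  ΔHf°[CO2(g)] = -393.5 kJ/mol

Products: 1·(+0.0) + 1·(+0.0) + 2·(-393.5) = -787.0
Reactants: 1·(-424.7) + 2·(-110.5) = -645.7
ΔH° = (-787.0) − (-645.7) = -141.3 kJ/mol

ΔH° = -141.3 kJ/mol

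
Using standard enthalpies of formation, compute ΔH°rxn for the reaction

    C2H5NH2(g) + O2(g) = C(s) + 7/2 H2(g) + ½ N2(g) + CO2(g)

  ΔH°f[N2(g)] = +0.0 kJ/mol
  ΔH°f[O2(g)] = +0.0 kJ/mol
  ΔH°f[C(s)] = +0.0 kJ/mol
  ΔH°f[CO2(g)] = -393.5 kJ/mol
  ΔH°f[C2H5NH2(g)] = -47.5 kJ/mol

ΔH°rxn = -346.0 kJ/mol

Products: 1·(+0.0) + 7/2·(+0.0) + 1/2·(+0.0) + 1·(-393.5) = -393.5
Reactants: 1·(-47.5) + 1·(+0.0) = -47.5
ΔH°rxn = (-393.5) − (-47.5) = -346.0 kJ/mol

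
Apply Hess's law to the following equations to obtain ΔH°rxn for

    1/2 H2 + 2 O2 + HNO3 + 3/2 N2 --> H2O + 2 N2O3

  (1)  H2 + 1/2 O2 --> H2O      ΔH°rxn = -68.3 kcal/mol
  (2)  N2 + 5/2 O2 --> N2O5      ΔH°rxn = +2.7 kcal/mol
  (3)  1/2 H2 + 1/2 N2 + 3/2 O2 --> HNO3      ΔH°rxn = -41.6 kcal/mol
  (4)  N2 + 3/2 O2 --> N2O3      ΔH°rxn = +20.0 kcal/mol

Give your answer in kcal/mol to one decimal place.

(1) as written (H2O already on the product side): -68.3 kcal/mol
(2): not needed (N2O5 appears nowhere else).
(3) reversed (reverse to put HNO3 on the reactant side): +41.6 kcal/mol
(4) × 2 (×2 to match 2 N2O3 in the target): (2)·(+20.0) = +40.0 kcal/mol
ΔH°rxn = (-68.3) + (+41.6) + (+40.0) = 13.3 kcal/mol

ΔH°rxn = 13.3 kcal/mol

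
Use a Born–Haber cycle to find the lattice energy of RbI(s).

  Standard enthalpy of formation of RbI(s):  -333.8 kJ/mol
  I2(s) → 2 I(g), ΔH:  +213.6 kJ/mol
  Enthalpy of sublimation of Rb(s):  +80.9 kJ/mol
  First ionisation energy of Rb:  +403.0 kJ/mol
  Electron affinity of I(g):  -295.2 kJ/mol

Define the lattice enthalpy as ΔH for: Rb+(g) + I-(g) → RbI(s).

U = -629.3 kJ/mol

ΔHf° = 1·ΔHsub + 1·(ΣIE) + 1/2·D(I2) + 1·EA + U
-333.8 = 1·(+80.9) + 1·(+403.0) + 1/2·(+213.6) + 1·(-295.2) + U
U = -333.8 − (+295.5) = -629.3 kJ/mol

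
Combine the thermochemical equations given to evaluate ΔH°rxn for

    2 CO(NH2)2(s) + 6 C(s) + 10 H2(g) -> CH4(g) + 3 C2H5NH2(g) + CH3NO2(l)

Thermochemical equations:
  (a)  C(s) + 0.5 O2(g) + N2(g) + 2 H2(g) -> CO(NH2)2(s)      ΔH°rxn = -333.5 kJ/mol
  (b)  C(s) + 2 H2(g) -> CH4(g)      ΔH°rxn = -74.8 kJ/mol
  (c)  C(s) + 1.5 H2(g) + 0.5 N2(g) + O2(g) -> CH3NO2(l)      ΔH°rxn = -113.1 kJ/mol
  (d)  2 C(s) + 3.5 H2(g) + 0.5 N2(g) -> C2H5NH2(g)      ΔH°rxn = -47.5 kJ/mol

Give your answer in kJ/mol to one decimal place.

ΔH°rxn = 336.6 kJ/mol

(a) reversed and × 2: (-2)·(-333.5) = +667.0 kJ/mol
(b) as written: -74.8 kJ/mol
(c) as written: -113.1 kJ/mol
(d) × 3: (3)·(-47.5) = -142.5 kJ/mol
ΔH°rxn = (+667.0) + (-74.8) + (-113.1) + (-142.5) = 336.6 kJ/mol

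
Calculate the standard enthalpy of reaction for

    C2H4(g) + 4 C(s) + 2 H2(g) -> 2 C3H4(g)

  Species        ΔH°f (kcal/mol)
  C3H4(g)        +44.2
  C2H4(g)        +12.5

ΔH°rxn = Σ nΔHf°(products) − Σ nΔHf°(reactants).
Products: 2·(+44.2) = +88.4
Reactants: 1·(+12.5) + 4·(+0.0) + 2·(+0.0) = +12.5
ΔH_rxn = (+88.4) − (+12.5) = 75.9 kcal/mol

ΔH_rxn = 75.9 kcal/mol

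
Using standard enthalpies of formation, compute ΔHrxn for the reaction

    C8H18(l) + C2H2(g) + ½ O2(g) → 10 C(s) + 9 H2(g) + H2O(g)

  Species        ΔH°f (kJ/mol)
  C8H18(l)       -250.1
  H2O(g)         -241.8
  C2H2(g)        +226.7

Products: 10·(+0.0) + 9·(+0.0) + 1·(-241.8) = -241.8
Reactants: 1·(-250.1) + 1·(+226.7) + 1/2·(+0.0) = -23.4
ΔHrxn = (-241.8) − (-23.4) = -218.4 kJ/mol

ΔHrxn = -218.4 kJ/mol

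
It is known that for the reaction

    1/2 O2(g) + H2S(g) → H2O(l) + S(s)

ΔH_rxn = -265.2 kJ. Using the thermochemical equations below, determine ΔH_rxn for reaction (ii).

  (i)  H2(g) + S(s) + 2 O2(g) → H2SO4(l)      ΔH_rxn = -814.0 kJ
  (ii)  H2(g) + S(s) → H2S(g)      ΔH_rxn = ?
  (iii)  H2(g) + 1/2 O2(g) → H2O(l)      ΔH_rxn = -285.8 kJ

ΔH_rxn = -20.6 kJ

(i): not needed (H2SO4(l) appears nowhere else).
(ii) reversed (reverse to put H2S(g) on the reactant side): contributes −x
(iii) as written (H2O(l) already on the product side): -285.8 kJ
-265.2 = (-285.8) − x
x = (-265.2 − (-285.8)) / (-1) = -20.6 kJ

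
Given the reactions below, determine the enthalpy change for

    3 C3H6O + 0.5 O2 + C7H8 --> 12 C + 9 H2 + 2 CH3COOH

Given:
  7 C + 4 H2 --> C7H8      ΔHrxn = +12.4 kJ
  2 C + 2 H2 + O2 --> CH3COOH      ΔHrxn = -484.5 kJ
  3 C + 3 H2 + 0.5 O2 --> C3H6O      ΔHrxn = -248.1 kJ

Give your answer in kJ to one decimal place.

ΔHrxn = -237.1 kJ

equation 1 reversed: -12.4 kJ
equation 2 × 2: (2)·(-484.5) = -969.0 kJ
equation 3 reversed and × 3: (-3)·(-248.1) = +744.3 kJ
Since enthalpy is a state function, ΔHrxn = (-1)·(+12.4) + (2)·(-484.5) + (-3)·(-248.1) = -237.1 kJ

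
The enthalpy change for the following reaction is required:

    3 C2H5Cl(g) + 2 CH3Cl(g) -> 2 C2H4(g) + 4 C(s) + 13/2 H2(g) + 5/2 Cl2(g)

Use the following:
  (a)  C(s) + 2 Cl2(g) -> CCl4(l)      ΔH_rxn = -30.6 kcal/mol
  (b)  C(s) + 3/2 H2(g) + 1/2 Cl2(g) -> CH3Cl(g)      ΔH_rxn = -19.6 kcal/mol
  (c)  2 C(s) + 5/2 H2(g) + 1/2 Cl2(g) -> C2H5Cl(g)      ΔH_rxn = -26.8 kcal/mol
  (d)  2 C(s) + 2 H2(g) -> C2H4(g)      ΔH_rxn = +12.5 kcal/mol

ΔH_rxn = 144.6 kcal/mol

(a): not needed (CCl4(l) appears nowhere else).
(b) reversed and × 2 (reverse to put CH3Cl(g) on the reactant side; ×2 to match 2 CH3Cl(g) in the target): (-2)·(-19.6) = +39.2 kcal/mol
(c) reversed and × 3 (reverse to put C2H5Cl(g) on the reactant side; ×3 to match 3 C2H5Cl(g) in the target): (-3)·(-26.8) = +80.4 kcal/mol
(d) × 2 (scale by 2 for the 2 C2H4(g)): (2)·(+12.5) = +25.0 kcal/mol
Since enthalpy is a state function, ΔH_rxn = (-2)·(-19.6) + (-3)·(-26.8) + (2)·(+12.5) = 144.6 kcal/mol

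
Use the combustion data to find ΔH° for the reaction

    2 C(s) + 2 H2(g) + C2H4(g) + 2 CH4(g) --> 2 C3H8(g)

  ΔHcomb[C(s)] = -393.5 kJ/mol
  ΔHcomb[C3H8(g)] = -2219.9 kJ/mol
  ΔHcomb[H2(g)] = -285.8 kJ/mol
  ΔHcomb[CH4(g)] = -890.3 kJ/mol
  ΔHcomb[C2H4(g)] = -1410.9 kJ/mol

Using ΔH = Σ nΔHc°(reactants) − Σ nΔHc°(products):
= [2·(-393.5) + 2·(-285.8) + 1·(-1410.9) + 2·(-890.3)] − [2·(-2219.9)]
= -110.3 kJ/mol

ΔH° = -110.3 kJ/mol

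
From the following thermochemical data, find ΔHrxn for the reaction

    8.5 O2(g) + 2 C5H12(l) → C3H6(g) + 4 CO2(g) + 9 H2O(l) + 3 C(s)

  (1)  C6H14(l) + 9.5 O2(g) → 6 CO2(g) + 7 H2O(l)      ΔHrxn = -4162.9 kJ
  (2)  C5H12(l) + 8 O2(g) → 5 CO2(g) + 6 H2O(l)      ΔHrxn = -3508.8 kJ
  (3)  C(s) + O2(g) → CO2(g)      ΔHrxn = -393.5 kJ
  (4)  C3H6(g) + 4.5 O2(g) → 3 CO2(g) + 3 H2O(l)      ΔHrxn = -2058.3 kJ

(1): not needed.
(2) × 2: (2)·(-3508.8) = -7017.6 kJ
(3) reversed and × 3: (-3)·(-393.5) = +1180.5 kJ
(4) reversed: +2058.3 kJ
ΔHrxn = (2)·(-3508.8) + (-3)·(-393.5) + (-1)·(-2058.3) = -3778.8 kJ

ΔHrxn = -3778.8 kJ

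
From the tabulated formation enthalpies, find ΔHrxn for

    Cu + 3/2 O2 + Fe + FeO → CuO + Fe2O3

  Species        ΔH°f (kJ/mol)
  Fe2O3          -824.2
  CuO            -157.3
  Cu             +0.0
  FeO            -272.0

ΔHrxn = -709.5 kJ/mol

Products: 1·(-157.3) + 1·(-824.2) = -981.5
Reactants: 1·(+0.0) + 3/2·(+0.0) + 1·(+0.0) + 1·(-272.0) = -272.0
ΔHrxn = (-981.5) − (-272.0) = -709.5 kJ/mol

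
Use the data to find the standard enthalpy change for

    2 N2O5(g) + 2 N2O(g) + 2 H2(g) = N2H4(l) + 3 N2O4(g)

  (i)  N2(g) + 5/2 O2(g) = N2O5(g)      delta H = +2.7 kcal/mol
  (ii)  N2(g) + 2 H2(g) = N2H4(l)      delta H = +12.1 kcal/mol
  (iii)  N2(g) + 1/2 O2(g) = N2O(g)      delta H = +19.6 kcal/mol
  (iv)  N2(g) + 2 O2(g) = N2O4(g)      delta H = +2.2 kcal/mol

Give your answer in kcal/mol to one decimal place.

(i) reversed and × 2 (reverse to put N2O5(g) on the reactant side; scale by 2 for the 2 N2O5(g)): (-2)·(+2.7) = -5.4 kcal/mol
(ii) as written (N2H4(l) already on the product side): +12.1 kcal/mol
(iii) reversed and × 2 (reverse to put N2O(g) on the reactant side; ×2 to match 2 N2O(g) in the target): (-2)·(+19.6) = -39.2 kcal/mol
(iv) × 3 (scale by 3 for the 3 N2O4(g)): (3)·(+2.2) = +6.6 kcal/mol
Since enthalpy is a state function, delta H = (-2)·(+2.7) + (1)·(+12.1) + (-2)·(+19.6) + (3)·(+2.2) = -25.9 kcal/mol

delta H = -25.9 kcal/mol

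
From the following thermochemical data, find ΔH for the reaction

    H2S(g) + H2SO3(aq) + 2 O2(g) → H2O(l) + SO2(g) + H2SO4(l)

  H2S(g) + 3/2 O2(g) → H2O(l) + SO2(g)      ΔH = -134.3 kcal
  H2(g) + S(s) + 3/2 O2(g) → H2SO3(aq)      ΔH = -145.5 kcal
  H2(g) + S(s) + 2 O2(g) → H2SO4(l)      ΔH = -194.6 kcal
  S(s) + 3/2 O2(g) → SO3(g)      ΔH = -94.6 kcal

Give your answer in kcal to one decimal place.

ΔH = -183.4 kcal

equation 1 as written: -134.3 kcal
equation 2 reversed: +145.5 kcal
equation 3 as written: -194.6 kcal
equation 4: not needed.
ΔH = (-134.3) + (+145.5) + (-194.6) = -183.4 kcal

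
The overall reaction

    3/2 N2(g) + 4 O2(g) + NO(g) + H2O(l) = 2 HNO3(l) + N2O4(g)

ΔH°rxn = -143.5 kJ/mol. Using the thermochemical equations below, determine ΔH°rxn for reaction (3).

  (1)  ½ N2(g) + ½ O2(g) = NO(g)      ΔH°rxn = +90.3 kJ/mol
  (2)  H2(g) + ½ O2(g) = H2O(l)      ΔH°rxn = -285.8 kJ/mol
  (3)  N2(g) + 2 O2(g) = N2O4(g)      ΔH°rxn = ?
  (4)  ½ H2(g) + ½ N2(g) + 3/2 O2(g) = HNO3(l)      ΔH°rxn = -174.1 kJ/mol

(1) reversed (reverse to put NO(g) on the reactant side): -90.3 kJ/mol
(2) reversed (reverse to put H2O(l) on the reactant side): +285.8 kJ/mol
(3) as written (N2O4(g) already on the product side): contributes x
(4) × 2 (scale by 2 for the 2 HNO3(l)): (2)·(-174.1) = -348.2 kJ/mol
-143.5 = (-90.3) + (+285.8) + (-348.2) + x
x = (-143.5 − (-152.7)) / (1) = 9.2 kJ/mol

ΔH°rxn = 9.2 kJ/mol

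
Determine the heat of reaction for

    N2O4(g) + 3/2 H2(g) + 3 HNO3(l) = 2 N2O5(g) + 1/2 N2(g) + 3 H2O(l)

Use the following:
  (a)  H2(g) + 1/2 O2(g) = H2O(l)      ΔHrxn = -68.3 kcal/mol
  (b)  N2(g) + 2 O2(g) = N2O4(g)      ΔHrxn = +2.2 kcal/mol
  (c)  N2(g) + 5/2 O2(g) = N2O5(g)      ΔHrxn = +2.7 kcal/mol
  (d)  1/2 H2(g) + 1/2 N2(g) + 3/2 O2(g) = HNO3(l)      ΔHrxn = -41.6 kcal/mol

(a) × 3: (3)·(-68.3) = -204.9 kcal/mol
(b) reversed: -2.2 kcal/mol
(c) × 2: (2)·(+2.7) = +5.4 kcal/mol
(d) reversed and × 3: (-3)·(-41.6) = +124.8 kcal/mol
Summing the manipulated equations, ΔHrxn = (3)·(-68.3) + (-1)·(+2.2) + (2)·(+2.7) + (-3)·(-41.6) = -76.9 kcal/mol

ΔHrxn = -76.9 kcal/mol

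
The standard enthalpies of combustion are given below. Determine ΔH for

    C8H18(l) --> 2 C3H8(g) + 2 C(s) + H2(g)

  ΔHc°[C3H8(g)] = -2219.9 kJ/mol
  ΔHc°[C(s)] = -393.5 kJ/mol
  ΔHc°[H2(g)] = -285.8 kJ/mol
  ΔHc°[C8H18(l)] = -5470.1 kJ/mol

With combustion enthalpies, reactants minus products:
= [1·(-5470.1)] − [2·(-2219.9) + 2·(-393.5) + 1·(-285.8)]
= 42.5 kJ/mol

ΔH = 42.5 kJ/mol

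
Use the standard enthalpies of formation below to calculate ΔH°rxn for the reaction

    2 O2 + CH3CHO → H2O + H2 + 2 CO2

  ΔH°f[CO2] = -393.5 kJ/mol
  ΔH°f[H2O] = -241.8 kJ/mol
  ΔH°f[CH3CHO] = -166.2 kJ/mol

Products: 1·(-241.8) + 1·(+0.0) + 2·(-393.5) = -1028.8
Reactants: 2·(+0.0) + 1·(-166.2) = -166.2
ΔH°rxn = (-1028.8) − (-166.2) = -862.6 kJ/mol

ΔH°rxn = -862.6 kJ/mol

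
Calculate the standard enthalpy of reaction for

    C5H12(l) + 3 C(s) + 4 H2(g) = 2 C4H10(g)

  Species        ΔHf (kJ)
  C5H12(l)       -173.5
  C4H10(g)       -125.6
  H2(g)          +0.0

ΔHrxn = -77.7 kJ

Products: 2·(-125.6) = -251.2
Reactants: 1·(-173.5) + 3·(+0.0) + 4·(+0.0) = -173.5
ΔHrxn = (-251.2) − (-173.5) = -77.7 kJ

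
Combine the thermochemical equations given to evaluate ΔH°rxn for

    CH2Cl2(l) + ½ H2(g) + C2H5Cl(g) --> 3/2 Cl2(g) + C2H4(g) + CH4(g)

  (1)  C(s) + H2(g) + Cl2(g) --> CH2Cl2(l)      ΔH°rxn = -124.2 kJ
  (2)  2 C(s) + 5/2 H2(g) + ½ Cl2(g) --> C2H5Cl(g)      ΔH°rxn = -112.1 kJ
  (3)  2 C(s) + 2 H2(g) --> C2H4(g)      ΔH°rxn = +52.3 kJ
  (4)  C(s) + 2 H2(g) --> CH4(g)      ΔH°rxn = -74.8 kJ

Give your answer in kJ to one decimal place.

ΔH°rxn = 213.8 kJ

(1) reversed: +124.2 kJ
(2) reversed: +112.1 kJ
(3) as written: +52.3 kJ
(4) as written: -74.8 kJ
ΔH°rxn = (-1)·(-124.2) + (-1)·(-112.1) + (1)·(+52.3) + (1)·(-74.8) = 213.8 kJ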